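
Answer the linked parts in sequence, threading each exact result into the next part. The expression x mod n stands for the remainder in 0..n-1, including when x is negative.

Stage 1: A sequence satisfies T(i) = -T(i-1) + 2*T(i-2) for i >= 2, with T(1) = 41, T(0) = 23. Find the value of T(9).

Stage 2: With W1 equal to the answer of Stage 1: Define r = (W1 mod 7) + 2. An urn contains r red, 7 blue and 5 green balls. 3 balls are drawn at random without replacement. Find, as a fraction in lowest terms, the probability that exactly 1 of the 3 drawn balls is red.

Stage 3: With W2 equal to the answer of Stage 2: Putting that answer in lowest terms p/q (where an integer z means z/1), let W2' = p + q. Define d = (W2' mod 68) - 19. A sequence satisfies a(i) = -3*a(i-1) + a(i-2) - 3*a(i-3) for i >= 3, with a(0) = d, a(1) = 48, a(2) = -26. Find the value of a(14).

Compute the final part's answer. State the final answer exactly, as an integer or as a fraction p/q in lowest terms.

Stage 1: T(2) = -1*(41) + 2*(23) = 5; iterating: T(2)=5, T(3)=77, T(4)=-67, T(5)=221, T(6)=-355, T(7)=797, T(8)=-1507, T(9)=3101; answer 3101
Stage 2: W1 = 3101; r = 2; total draws C(14,3) = 364; favorable C(2,1)*C(12,2) = 132; P = 33/91; answer 33/91
Stage 3: W2 = 33/91; threaded value p + q = 124; d = 37; a(3) = -3*(-26) + 1*(48) - 3*(37) = 15; iterating: a(3)=15, a(4)=-215, a(5)=738, a(6)=-2474, a(7)=8805, a(8)=-31103, a(9)=109536, a(10)=-386126, a(11)=1361223, a(12)=-4798403, a(13)=16914810, a(14)=-59626502; answer -59626502

-59626502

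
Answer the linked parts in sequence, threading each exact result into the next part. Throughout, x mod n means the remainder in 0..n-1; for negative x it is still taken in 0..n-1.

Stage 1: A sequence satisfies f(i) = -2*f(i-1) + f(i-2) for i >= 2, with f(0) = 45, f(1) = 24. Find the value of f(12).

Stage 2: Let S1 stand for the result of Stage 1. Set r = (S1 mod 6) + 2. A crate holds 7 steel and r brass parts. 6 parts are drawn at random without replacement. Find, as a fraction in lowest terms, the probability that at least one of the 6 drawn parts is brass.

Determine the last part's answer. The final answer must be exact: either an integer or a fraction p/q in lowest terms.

Stage 1: f(2) = -2*(24) + 1*(45) = -3; iterating: f(2)=-3, f(3)=30, f(4)=-63, f(5)=156, f(6)=-375, f(7)=906, f(8)=-2187, f(9)=5280, f(10)=-12747, f(11)=30774, f(12)=-74295; answer -74295
Stage 2: S1 = -74295; r = 5; total draws C(12,6) = 924; complement C(7,6) = 7; favorable 924 - 7 = 917; P = 131/132; answer 131/132

131/132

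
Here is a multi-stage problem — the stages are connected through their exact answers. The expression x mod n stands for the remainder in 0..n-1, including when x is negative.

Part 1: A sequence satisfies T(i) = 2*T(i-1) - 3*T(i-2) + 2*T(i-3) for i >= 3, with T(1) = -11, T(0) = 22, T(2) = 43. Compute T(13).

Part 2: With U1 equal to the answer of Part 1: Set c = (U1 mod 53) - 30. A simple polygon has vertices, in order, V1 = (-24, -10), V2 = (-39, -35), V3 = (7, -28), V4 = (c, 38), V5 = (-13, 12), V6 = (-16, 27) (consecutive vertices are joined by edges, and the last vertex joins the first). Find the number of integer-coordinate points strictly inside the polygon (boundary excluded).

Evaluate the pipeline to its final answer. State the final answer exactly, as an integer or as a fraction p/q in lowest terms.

Part 1: T(3) = 2*(43) - 3*(-11) + 2*(22) = 163; iterating: T(3)=163, T(4)=175, T(5)=-53, T(6)=-305, T(7)=-101, T(8)=607, T(9)=907, T(10)=-209, T(11)=-1925, T(12)=-1409, T(13)=2539; answer 2539
Part 2: U1 = 2539; c = 18; cross terms: (-24*-35 - -39*-10)=450, (-39*-28 - 7*-35)=1337, (7*38 - 18*-28)=770, (18*12 - -13*38)=710, (-13*27 - -16*12)=-159, (-16*-10 - -24*27)=808; twice the area = |3916| = 3916; area = 1958; boundary points = 5 + 1 + 11 + 1 + 3 + 1 = 22; strictly interior points = area - boundary/2 + 1 = 1948; answer 1948

1948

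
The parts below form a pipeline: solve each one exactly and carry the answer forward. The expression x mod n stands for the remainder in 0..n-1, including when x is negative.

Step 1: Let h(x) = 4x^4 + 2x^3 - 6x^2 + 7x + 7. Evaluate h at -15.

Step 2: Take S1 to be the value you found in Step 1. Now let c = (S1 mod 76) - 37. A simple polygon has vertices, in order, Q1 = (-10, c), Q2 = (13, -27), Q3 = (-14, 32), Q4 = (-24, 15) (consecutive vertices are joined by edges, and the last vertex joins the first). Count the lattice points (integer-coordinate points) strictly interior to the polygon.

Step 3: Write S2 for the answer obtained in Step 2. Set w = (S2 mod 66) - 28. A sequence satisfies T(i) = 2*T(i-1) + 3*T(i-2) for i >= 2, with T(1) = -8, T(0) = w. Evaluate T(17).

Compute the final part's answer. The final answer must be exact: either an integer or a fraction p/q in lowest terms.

-839411048

Step 1: 4*(-15)^4 + 2*(-15)^3 - 6*(-15)^2 + 7*(-15)^1 + 7 = (202500) + (-6750) + (-1350) + (-105) + (7) = 194302; answer 194302
Step 2: S1 = 194302; c = 9; cross terms: (-10*-27 - 13*9)=153, (13*32 - -14*-27)=38, (-14*15 - -24*32)=558, (-24*9 - -10*15)=-66; twice the area = |683| = 683; area = 683/2; boundary points = 1 + 1 + 1 + 2 = 5; strictly interior points = area - boundary/2 + 1 = 340; answer 340
Step 3: S2 = 340; w = -18; T(2) = 2*(-8) + 3*(-18) = -70; iterating: T(2)=-70, T(3)=-164, T(4)=-538, T(5)=-1568, T(6)=-4750, T(7)=-14204, T(8)=-42658, T(9)=-127928, T(10)=-383830, T(11)=-1151444, T(12)=-3454378, T(13)=-10363088, T(14)=-31089310, T(15)=-93267884, T(16)=-279803698, T(17)=-839411048; answer -839411048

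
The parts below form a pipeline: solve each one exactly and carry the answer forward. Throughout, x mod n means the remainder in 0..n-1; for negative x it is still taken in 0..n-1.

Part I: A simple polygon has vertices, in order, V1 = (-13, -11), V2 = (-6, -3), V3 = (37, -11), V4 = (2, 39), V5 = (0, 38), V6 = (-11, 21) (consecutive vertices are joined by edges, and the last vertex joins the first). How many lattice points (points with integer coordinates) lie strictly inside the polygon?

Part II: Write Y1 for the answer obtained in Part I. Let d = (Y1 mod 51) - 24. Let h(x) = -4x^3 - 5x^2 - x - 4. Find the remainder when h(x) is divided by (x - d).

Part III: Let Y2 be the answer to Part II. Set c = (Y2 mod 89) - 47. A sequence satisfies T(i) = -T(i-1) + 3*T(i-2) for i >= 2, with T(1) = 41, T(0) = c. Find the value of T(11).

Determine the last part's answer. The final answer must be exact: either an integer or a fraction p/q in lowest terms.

-22123

Part I: cross terms: (-13*-3 - -6*-11)=-27, (-6*-11 - 37*-3)=177, (37*39 - 2*-11)=1465, (2*38 - 0*39)=76, (0*21 - -11*38)=418, (-11*-11 - -13*21)=394; twice the area = |2503| = 2503; area = 2503/2; boundary points = 1 + 1 + 5 + 1 + 1 + 2 = 11; strictly interior points = area - boundary/2 + 1 = 1247; answer 1247
Part II: Y1 = 1247; d = -1; remainder = value at the root: -4*(-1)^3 - 5*(-1)^2 - 1*(-1)^1 - 4 = (4) + (-5) + (1) + (-4) = -4; answer -4
Part III: Y2 = -4; c = 38; T(2) = -1*(41) + 3*(38) = 73; iterating: T(2)=73, T(3)=50, T(4)=169, T(5)=-19, T(6)=526, T(7)=-583, T(8)=2161, T(9)=-3910, T(10)=10393, T(11)=-22123; answer -22123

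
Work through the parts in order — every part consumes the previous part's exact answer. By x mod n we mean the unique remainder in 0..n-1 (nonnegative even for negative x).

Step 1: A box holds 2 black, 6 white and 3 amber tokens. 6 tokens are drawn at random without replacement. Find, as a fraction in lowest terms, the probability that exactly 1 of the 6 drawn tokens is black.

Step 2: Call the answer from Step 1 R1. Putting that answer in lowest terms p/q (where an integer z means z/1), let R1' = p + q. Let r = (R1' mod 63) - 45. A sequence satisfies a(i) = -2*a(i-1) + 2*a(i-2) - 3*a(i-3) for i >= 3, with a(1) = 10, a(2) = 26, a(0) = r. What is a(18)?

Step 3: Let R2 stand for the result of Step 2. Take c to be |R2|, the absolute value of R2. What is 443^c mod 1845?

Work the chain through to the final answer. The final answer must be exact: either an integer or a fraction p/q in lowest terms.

1231

Step 1: total draws C(11,6) = 462; favorable C(2,1)*C(9,5) = 252; P = 6/11; answer 6/11
Step 2: R1 = 6/11; threaded value p + q = 17; r = -28; a(3) = -2*(26) + 2*(10) - 3*(-28) = 52; iterating: a(3)=52, a(4)=-82, a(5)=190, a(6)=-700, a(7)=2026, a(8)=-6022, a(9)=18196, a(10)=-54514, a(11)=163486, a(12)=-490588, a(13)=1471690, a(14)=-4415014, a(15)=13245172, a(16)=-39735442, a(17)=119206270, a(18)=-357618940; answer -357618940
Step 3: R2 = -357618940; c = 357618940; squarings mod 1845: 443^1=443, 443^2=679, 443^4=1636, 443^8=1246, 443^16=871, 443^32=346, 443^64=1636, 443^128=1246, 443^256=871, 443^512=346, 443^1024=1636, 443^2048=1246, 443^4096=871, 443^8192=346, 443^16384=1636, 443^32768=1246, 443^65536=871, 443^131072=346, 443^262144=1636, 443^524288=1246, 443^1048576=871, 443^2097152=346, 443^4194304=1636, 443^8388608=1246, 443^16777216=871, 443^33554432=346, 443^67108864=1636, 443^134217728=1246, 443^268435456=871; 443^357618940 = 443^4 * 443^8 * 443^16 * 443^32 * 443^64 * 443^128 * 443^1024 * 443^4096 * 443^16384 * 443^32768 * 443^1048576 * 443^4194304 * 443^16777216 * 443^67108864 * 443^268435456 = 1231 (mod 1845); answer 1231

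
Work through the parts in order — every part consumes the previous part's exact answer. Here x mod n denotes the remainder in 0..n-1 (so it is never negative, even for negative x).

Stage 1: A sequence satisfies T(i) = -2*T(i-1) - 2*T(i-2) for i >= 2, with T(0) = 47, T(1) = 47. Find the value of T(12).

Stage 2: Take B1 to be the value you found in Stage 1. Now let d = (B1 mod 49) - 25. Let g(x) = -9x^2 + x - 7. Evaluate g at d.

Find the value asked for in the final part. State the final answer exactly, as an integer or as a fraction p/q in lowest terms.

-227

Stage 1: T(2) = -2*(47) - 2*(47) = -188; iterating: T(2)=-188, T(3)=282, T(4)=-188, T(5)=-188, T(6)=752, T(7)=-1128, T(8)=752, T(9)=752, T(10)=-3008, T(11)=4512, T(12)=-3008; answer -3008
Stage 2: B1 = -3008; d = 5; -9*(5)^2 + 1*(5)^1 - 7 = (-225) + (5) + (-7) = -227; answer -227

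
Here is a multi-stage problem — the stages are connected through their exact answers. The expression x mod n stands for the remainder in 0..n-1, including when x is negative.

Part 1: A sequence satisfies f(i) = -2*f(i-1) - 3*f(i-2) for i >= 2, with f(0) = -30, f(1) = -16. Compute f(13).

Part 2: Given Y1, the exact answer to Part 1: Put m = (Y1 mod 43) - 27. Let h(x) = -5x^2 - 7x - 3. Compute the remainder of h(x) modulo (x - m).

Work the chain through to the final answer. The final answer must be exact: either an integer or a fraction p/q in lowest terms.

-55

Part 1: f(2) = -2*(-16) - 3*(-30) = 122; iterating: f(2)=122, f(3)=-196, f(4)=26, f(5)=536, f(6)=-1150, f(7)=692, f(8)=2066, f(9)=-6208, f(10)=6218, f(11)=6188, f(12)=-31030, f(13)=43496; answer 43496
Part 2: Y1 = 43496; m = -4; remainder = value at the root: -5*(-4)^2 - 7*(-4)^1 - 3 = (-80) + (28) + (-3) = -55; answer -55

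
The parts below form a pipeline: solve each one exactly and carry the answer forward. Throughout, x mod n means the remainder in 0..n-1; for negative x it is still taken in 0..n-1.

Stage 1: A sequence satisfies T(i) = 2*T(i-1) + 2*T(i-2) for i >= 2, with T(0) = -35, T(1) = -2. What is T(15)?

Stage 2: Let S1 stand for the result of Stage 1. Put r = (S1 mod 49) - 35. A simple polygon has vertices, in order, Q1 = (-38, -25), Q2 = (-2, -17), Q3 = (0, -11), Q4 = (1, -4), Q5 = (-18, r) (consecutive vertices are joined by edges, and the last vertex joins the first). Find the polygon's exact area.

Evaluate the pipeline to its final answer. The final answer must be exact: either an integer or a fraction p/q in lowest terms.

289

Stage 1: T(2) = 2*(-2) + 2*(-35) = -74; iterating: T(2)=-74, T(3)=-152, T(4)=-452, T(5)=-1208, T(6)=-3320, T(7)=-9056, T(8)=-24752, T(9)=-67616, T(10)=-184736, T(11)=-504704, T(12)=-1378880, T(13)=-3767168, T(14)=-10292096, T(15)=-28118528; answer -28118528
Stage 2: S1 = -28118528; r = -11; cross terms: (-38*-17 - -2*-25)=596, (-2*-11 - 0*-17)=22, (0*-4 - 1*-11)=11, (1*-11 - -18*-4)=-83, (-18*-25 - -38*-11)=32; twice the area = |578| = 578; area = 289; answer 289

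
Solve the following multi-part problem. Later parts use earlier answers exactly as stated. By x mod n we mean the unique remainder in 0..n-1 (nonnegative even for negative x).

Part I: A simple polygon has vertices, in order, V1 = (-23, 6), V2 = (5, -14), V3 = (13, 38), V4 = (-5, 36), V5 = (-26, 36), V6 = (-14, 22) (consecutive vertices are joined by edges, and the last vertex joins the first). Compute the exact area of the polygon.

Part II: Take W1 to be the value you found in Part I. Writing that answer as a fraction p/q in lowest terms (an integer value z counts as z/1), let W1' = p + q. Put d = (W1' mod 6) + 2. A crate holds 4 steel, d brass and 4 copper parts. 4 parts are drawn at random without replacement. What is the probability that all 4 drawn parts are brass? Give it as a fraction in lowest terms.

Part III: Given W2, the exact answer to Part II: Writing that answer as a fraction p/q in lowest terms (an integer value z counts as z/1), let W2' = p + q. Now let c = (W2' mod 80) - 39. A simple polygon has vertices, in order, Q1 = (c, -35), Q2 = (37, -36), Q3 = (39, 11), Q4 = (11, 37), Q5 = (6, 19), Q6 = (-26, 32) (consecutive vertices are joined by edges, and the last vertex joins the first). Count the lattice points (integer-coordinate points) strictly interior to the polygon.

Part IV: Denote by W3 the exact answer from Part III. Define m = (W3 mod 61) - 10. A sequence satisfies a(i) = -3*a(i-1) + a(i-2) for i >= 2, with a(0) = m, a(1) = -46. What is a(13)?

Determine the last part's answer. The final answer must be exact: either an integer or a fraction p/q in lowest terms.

-85478446

Part I: cross terms: (-23*-14 - 5*6)=292, (5*38 - 13*-14)=372, (13*36 - -5*38)=658, (-5*36 - -26*36)=756, (-26*22 - -14*36)=-68, (-14*6 - -23*22)=422; twice the area = |2432| = 2432; area = 1216; answer 1216
Part II: W1 = 1216; threaded value p + q = 1217; d = 7; total draws C(15,4) = 1365; favorable C(7,4) = 35; P = 1/39; answer 1/39
Part III: W2 = 1/39; threaded value p + q = 40; c = 1; cross terms: (1*-36 - 37*-35)=1259, (37*11 - 39*-36)=1811, (39*37 - 11*11)=1322, (11*19 - 6*37)=-13, (6*32 - -26*19)=686, (-26*-35 - 1*32)=878; twice the area = |5943| = 5943; area = 5943/2; boundary points = 1 + 1 + 2 + 1 + 1 + 1 = 7; strictly interior points = area - boundary/2 + 1 = 2969; answer 2969
Part IV: W3 = 2969; m = 31; a(2) = -3*(-46) + 1*(31) = 169; iterating: a(2)=169, a(3)=-553, a(4)=1828, a(5)=-6037, a(6)=19939, a(7)=-65854, a(8)=217501, a(9)=-718357, a(10)=2372572, a(11)=-7836073, a(12)=25880791, a(13)=-85478446; answer -85478446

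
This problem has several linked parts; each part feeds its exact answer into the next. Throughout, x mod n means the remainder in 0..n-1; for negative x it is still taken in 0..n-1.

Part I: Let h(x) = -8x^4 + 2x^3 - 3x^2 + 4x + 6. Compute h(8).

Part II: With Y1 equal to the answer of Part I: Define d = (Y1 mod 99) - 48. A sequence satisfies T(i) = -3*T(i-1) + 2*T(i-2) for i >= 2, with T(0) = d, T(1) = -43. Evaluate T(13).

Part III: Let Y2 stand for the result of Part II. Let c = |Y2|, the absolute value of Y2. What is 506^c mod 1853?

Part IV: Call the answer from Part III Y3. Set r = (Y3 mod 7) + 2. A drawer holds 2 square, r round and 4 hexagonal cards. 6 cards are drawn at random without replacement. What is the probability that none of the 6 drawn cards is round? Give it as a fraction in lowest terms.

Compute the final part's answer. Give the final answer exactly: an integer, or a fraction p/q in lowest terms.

Part I: -8*(8)^4 + 2*(8)^3 - 3*(8)^2 + 4*(8)^1 + 6 = (-32768) + (1024) + (-192) + (32) + (6) = -31898; answer -31898
Part II: Y1 = -31898; d = 31; T(2) = -3*(-43) + 2*(31) = 191; iterating: T(2)=191, T(3)=-659, T(4)=2359, T(5)=-8395, T(6)=29903, T(7)=-106499, T(8)=379303, T(9)=-1350907, T(10)=4811327, T(11)=-17135795, T(12)=61030039, T(13)=-217361707; answer -217361707
Part III: Y2 = -217361707; c = 217361707; squarings mod 1853: 506^1=506, 506^2=322, 506^4=1769, 506^8=1497, 506^16=732, 506^32=307, 506^64=1599, 506^128=1514, 506^256=35, 506^512=1225, 506^1024=1548, 506^2048=375, 506^4096=1650, 506^8192=443, 506^16384=1684, 506^32768=766, 506^65536=1208, 506^131072=953, 506^262144=239, 506^524288=1531, 506^1048576=1769, 506^2097152=1497, 506^4194304=732, 506^8388608=307, 506^16777216=1599, 506^33554432=1514, 506^67108864=35, 506^134217728=1225; 506^217361707 = 506^1 * 506^2 * 506^8 * 506^32 * 506^256 * 506^1024 * 506^2048 * 506^8192 * 506^32768 * 506^262144 * 506^1048576 * 506^2097152 * 506^4194304 * 506^8388608 * 506^67108864 * 506^134217728 = 939 (mod 1853); answer 939
Part IV: Y3 = 939; r = 3; total draws C(9,6) = 84; favorable C(6,6) = 1; P = 1/84; answer 1/84

1/84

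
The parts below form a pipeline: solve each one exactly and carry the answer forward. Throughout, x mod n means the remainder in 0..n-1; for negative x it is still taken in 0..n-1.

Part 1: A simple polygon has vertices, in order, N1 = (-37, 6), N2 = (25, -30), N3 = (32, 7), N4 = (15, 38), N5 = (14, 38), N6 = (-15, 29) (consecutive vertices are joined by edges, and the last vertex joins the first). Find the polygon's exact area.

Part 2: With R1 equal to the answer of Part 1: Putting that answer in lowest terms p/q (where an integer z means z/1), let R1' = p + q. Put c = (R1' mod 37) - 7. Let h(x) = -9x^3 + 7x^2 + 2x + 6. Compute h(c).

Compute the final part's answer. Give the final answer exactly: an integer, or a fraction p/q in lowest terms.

-50178

Part 1: cross terms: (-37*-30 - 25*6)=960, (25*7 - 32*-30)=1135, (32*38 - 15*7)=1111, (15*38 - 14*38)=38, (14*29 - -15*38)=976, (-15*6 - -37*29)=983; twice the area = |5203| = 5203; area = 5203/2; answer 5203/2
Part 2: R1 = 5203/2; threaded value p + q = 5205; c = 18; -9*(18)^3 + 7*(18)^2 + 2*(18)^1 + 6 = (-52488) + (2268) + (36) + (6) = -50178; answer -50178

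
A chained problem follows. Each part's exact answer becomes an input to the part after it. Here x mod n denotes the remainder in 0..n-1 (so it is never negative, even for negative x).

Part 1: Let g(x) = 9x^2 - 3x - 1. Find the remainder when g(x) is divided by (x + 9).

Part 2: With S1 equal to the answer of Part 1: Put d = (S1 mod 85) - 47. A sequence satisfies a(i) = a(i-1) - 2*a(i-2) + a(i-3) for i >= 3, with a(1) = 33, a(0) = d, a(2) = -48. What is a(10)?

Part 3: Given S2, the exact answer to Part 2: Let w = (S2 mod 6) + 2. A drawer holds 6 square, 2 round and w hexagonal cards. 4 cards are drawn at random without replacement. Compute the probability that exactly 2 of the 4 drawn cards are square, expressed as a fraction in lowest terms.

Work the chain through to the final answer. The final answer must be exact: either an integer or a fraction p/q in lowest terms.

5/11

Part 1: remainder = value at the root: 9*(-9)^2 - 3*(-9)^1 - 1 = (729) + (27) + (-1) = 755; answer 755
Part 2: S1 = 755; d = 28; a(3) = 1*(-48) - 2*(33) + 1*(28) = -86; iterating: a(3)=-86, a(4)=43, a(5)=167, a(6)=-5, a(7)=-296, a(8)=-119, a(9)=468, a(10)=410; answer 410
Part 3: S2 = 410; w = 4; total draws C(12,4) = 495; favorable C(6,2)*C(6,2) = 225; P = 5/11; answer 5/11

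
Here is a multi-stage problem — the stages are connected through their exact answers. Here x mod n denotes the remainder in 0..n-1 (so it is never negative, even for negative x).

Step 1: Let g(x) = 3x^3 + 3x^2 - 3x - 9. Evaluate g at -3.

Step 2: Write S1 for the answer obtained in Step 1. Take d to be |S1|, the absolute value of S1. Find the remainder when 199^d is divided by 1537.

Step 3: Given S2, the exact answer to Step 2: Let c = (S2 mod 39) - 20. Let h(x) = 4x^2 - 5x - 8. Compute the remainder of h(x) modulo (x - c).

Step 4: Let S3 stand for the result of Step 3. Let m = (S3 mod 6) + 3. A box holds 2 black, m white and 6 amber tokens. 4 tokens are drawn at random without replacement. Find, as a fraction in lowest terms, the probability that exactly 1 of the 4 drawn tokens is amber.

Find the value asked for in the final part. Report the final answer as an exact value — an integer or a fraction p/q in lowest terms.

8/33

Step 1: 3*(-3)^3 + 3*(-3)^2 - 3*(-3)^1 - 9 = (-81) + (27) + (9) + (-9) = -54; answer -54
Step 2: S1 = -54; d = 54; squarings mod 1537: 199^1=199, 199^2=1176, 199^4=1213, 199^8=460, 199^16=1031, 199^32=894; 199^54 = 199^2 * 199^4 * 199^16 * 199^32 = 1441 (mod 1537); answer 1441
Step 3: S2 = 1441; c = 17; remainder = value at the root: 4*(17)^2 - 5*(17)^1 - 8 = (1156) + (-85) + (-8) = 1063; answer 1063
Step 4: S3 = 1063; m = 4; total draws C(12,4) = 495; favorable C(6,1)*C(6,3) = 120; P = 8/33; answer 8/33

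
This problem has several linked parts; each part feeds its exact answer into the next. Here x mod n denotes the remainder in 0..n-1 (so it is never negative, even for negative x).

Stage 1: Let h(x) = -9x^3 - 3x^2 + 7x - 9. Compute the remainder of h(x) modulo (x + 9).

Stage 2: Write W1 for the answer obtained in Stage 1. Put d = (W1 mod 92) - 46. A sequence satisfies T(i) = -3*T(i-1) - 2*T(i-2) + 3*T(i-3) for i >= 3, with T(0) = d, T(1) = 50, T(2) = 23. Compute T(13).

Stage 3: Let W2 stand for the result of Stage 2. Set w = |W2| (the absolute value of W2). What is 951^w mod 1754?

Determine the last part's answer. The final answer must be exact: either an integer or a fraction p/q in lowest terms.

875

Stage 1: remainder = value at the root: -9*(-9)^3 - 3*(-9)^2 + 7*(-9)^1 - 9 = (6561) + (-243) + (-63) + (-9) = 6246; answer 6246
Stage 2: W1 = 6246; d = 36; T(3) = -3*(23) - 2*(50) + 3*(36) = -61; iterating: T(3)=-61, T(4)=287, T(5)=-670, T(6)=1253, T(7)=-1558, T(8)=158, T(9)=6401, T(10)=-24193, T(11)=60251, T(12)=-113164, T(13)=146411; answer 146411
Stage 3: W2 = 146411; w = 146411; squarings mod 1754: 951^1=951, 951^2=1091, 951^4=1069, 951^8=907, 951^16=23, 951^32=529, 951^64=955, 951^128=1699, 951^256=1271, 951^512=7, 951^1024=49, 951^2048=647, 951^4096=1157, 951^8192=347, 951^16384=1137, 951^32768=71, 951^65536=1533, 951^131072=1483; 951^146411 = 951^1 * 951^2 * 951^8 * 951^32 * 951^64 * 951^128 * 951^256 * 951^512 * 951^2048 * 951^4096 * 951^8192 * 951^131072 = 875 (mod 1754); answer 875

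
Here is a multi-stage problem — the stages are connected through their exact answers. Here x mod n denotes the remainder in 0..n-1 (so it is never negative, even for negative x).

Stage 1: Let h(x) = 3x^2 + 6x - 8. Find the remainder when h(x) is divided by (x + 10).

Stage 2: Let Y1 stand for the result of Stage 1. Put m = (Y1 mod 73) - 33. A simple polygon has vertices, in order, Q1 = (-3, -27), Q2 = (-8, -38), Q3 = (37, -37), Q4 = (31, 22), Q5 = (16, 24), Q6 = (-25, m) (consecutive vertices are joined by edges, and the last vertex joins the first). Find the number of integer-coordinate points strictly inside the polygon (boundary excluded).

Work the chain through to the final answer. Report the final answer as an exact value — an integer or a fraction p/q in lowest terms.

Stage 1: remainder = value at the root: 3*(-10)^2 + 6*(-10)^1 - 8 = (300) + (-60) + (-8) = 232; answer 232
Stage 2: Y1 = 232; m = -20; cross terms: (-3*-38 - -8*-27)=-102, (-8*-37 - 37*-38)=1702, (37*22 - 31*-37)=1961, (31*24 - 16*22)=392, (16*-20 - -25*24)=280, (-25*-27 - -3*-20)=615; twice the area = |4848| = 4848; area = 2424; boundary points = 1 + 1 + 1 + 1 + 1 + 1 = 6; strictly interior points = area - boundary/2 + 1 = 2422; answer 2422

2422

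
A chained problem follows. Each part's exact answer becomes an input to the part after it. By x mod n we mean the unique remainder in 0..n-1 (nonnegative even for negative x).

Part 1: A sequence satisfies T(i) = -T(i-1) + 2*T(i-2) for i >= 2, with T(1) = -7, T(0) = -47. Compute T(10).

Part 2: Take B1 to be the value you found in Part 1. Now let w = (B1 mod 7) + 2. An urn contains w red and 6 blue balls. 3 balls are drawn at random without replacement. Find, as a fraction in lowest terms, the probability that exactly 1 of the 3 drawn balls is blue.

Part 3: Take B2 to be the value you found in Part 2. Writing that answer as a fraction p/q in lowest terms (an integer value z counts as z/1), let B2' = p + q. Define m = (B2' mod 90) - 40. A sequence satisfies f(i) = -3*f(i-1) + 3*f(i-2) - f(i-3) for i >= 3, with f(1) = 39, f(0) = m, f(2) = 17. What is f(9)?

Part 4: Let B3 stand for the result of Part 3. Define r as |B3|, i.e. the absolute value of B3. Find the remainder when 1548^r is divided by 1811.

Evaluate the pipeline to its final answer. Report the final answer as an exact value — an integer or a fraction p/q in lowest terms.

Part 1: T(2) = -1*(-7) + 2*(-47) = -87; iterating: T(2)=-87, T(3)=73, T(4)=-247, T(5)=393, T(6)=-887, T(7)=1673, T(8)=-3447, T(9)=6793, T(10)=-13687; answer -13687
Part 2: B1 = -13687; w = 7; total draws C(13,3) = 286; favorable C(6,1)*C(7,2) = 126; P = 63/143; answer 63/143
Part 3: B2 = 63/143; threaded value p + q = 206; m = -14; f(3) = -3*(17) + 3*(39) - 1*(-14) = 80; iterating: f(3)=80, f(4)=-228, f(5)=907, f(6)=-3485, f(7)=13404, f(8)=-51574, f(9)=198419; answer 198419
Part 4: B3 = 198419; r = 198419; squarings mod 1811: 1548^1=1548, 1548^2=351, 1548^4=53, 1548^8=998, 1548^16=1765, 1548^32=305, 1548^64=664, 1548^128=823, 1548^256=15, 1548^512=225, 1548^1024=1728, 1548^2048=1456, 1548^4096=1066, 1548^8192=859, 1548^16384=804, 1548^32768=1700, 1548^65536=1455, 1548^131072=1777; 1548^198419 = 1548^1 * 1548^2 * 1548^16 * 1548^256 * 1548^512 * 1548^1024 * 1548^65536 * 1548^131072 = 386 (mod 1811); answer 386

386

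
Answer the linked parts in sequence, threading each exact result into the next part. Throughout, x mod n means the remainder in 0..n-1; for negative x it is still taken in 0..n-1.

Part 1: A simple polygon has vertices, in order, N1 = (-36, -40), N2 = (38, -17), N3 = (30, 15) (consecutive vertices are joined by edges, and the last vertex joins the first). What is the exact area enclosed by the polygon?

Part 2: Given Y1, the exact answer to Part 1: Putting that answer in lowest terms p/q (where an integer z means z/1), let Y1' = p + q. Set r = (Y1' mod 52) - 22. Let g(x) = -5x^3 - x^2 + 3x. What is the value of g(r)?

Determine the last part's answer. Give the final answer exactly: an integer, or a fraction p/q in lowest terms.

-1743

Part 1: cross terms: (-36*-17 - 38*-40)=2132, (38*15 - 30*-17)=1080, (30*-40 - -36*15)=-660; twice the area = |2552| = 2552; area = 1276; answer 1276
Part 2: Y1 = 1276; threaded value p + q = 1277; r = 7; -5*(7)^3 - 1*(7)^2 + 3*(7)^1 = (-1715) + (-49) + (21) = -1743; answer -1743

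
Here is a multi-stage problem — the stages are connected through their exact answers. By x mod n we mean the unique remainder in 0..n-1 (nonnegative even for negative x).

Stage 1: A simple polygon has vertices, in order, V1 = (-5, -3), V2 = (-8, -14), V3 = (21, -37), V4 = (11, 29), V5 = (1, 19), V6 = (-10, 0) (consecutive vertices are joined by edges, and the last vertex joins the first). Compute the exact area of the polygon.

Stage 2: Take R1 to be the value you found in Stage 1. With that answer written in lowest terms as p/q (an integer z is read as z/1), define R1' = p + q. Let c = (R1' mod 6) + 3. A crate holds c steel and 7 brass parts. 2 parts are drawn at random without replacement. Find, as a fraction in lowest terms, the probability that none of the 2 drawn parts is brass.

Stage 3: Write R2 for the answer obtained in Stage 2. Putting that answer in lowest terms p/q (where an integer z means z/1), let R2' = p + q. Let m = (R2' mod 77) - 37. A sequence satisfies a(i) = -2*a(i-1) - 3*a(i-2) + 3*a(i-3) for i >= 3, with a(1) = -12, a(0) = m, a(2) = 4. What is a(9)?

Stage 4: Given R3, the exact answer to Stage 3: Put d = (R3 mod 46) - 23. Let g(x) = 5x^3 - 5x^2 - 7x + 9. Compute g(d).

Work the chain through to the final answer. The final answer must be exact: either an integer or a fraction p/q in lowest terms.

3186

Stage 1: cross terms: (-5*-14 - -8*-3)=46, (-8*-37 - 21*-14)=590, (21*29 - 11*-37)=1016, (11*19 - 1*29)=180, (1*0 - -10*19)=190, (-10*-3 - -5*0)=30; twice the area = |2052| = 2052; area = 1026; answer 1026
Stage 2: R1 = 1026; threaded value p + q = 1027; c = 4; total draws C(11,2) = 55; favorable C(4,2) = 6; P = 6/55; answer 6/55
Stage 3: R2 = 6/55; threaded value p + q = 61; m = 24; a(3) = -2*(4) - 3*(-12) + 3*(24) = 100; iterating: a(3)=100, a(4)=-248, a(5)=208, a(6)=628, a(7)=-2624, a(8)=3988, a(9)=1780; answer 1780
Stage 4: R3 = 1780; d = 9; 5*(9)^3 - 5*(9)^2 - 7*(9)^1 + 9 = (3645) + (-405) + (-63) + (9) = 3186; answer 3186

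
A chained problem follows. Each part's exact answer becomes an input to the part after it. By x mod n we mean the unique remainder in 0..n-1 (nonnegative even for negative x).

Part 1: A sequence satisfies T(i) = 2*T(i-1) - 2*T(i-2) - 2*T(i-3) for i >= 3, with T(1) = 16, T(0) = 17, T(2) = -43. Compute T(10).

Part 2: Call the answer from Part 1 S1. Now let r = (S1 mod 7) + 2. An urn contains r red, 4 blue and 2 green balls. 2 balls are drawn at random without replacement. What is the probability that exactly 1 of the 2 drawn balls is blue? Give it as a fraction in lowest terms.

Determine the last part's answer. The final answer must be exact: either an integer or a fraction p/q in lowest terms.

Part 1: T(3) = 2*(-43) - 2*(16) - 2*(17) = -152; iterating: T(3)=-152, T(4)=-250, T(5)=-110, T(6)=584, T(7)=1888, T(8)=2828, T(9)=712, T(10)=-8008; answer -8008
Part 2: S1 = -8008; r = 2; total draws C(8,2) = 28; favorable C(4,1)*C(4,1) = 16; P = 4/7; answer 4/7

4/7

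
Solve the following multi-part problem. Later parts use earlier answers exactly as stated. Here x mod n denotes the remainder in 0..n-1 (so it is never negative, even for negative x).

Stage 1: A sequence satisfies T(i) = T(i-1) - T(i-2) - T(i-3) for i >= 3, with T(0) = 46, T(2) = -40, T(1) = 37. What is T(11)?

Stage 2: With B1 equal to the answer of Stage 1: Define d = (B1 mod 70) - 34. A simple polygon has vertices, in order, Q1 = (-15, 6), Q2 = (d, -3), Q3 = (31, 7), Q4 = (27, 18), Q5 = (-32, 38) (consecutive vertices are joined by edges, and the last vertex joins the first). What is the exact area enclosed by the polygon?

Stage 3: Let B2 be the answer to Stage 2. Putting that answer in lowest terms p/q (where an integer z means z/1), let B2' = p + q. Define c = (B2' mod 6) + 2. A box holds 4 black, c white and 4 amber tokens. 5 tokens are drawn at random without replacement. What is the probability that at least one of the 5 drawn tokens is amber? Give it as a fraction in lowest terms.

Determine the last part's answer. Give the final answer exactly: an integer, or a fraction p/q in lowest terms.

129/143

Stage 1: T(3) = 1*(-40) - 1*(37) - 1*(46) = -123; iterating: T(3)=-123, T(4)=-120, T(5)=43, T(6)=286, T(7)=363, T(8)=34, T(9)=-615, T(10)=-1012, T(11)=-431; answer -431
Stage 2: B1 = -431; d = 25; cross terms: (-15*-3 - 25*6)=-105, (25*7 - 31*-3)=268, (31*18 - 27*7)=369, (27*38 - -32*18)=1602, (-32*6 - -15*38)=378; twice the area = |2512| = 2512; area = 1256; answer 1256
Stage 3: B2 = 1256; threaded value p + q = 1257; c = 5; total draws C(13,5) = 1287; complement C(9,5) = 126; favorable 1287 - 126 = 1161; P = 129/143; answer 129/143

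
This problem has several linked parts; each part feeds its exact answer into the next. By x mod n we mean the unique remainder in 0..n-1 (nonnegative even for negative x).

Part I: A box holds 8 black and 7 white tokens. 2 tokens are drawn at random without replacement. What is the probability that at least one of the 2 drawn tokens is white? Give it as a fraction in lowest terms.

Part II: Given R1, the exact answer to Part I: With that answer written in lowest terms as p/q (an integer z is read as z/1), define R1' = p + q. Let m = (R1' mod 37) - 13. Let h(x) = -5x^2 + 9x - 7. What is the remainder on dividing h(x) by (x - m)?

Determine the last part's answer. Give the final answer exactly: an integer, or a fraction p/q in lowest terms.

-735

Part I: total draws C(15,2) = 105; complement C(8,2) = 28; favorable 105 - 28 = 77; P = 11/15; answer 11/15
Part II: R1 = 11/15; threaded value p + q = 26; m = 13; remainder = value at the root: -5*(13)^2 + 9*(13)^1 - 7 = (-845) + (117) + (-7) = -735; answer -735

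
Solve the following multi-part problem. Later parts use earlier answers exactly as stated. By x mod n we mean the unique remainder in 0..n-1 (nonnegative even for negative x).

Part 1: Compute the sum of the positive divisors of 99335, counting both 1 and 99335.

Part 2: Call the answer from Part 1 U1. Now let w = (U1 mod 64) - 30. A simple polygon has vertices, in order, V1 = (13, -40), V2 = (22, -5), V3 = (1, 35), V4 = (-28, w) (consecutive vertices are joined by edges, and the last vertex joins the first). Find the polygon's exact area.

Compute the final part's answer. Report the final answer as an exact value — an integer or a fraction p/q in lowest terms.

Part 1: 99335 = 5 * 19867; sigma = (1 + 5) * (1 + 19867) = 6 * 19868 = 119208; answer 119208
Part 2: U1 = 119208; w = 10; cross terms: (13*-5 - 22*-40)=815, (22*35 - 1*-5)=775, (1*10 - -28*35)=990, (-28*-40 - 13*10)=990; twice the area = |3570| = 3570; area = 1785; answer 1785

1785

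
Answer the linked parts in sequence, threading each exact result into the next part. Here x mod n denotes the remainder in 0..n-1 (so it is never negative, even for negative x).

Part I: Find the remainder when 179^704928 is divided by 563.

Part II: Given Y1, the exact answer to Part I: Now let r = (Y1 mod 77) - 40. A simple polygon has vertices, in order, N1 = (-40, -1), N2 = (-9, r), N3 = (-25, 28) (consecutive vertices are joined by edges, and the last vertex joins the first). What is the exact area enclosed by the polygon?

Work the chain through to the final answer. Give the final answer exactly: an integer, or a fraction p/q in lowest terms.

577

Part I: squarings mod 563: 179^1=179, 179^2=513, 179^4=248, 179^8=137, 179^16=190, 179^32=68, 179^64=120, 179^128=325, 179^256=344, 179^512=106, 179^1024=539, 179^2048=13, 179^4096=169, 179^8192=411, 179^16384=21, 179^32768=441, 179^65536=246, 179^131072=275, 179^262144=183, 179^524288=272; 179^704928 = 179^32 * 179^128 * 179^256 * 179^16384 * 179^32768 * 179^131072 * 179^524288 = 176 (mod 563); answer 176
Part II: Y1 = 176; r = -18; cross terms: (-40*-18 - -9*-1)=711, (-9*28 - -25*-18)=-702, (-25*-1 - -40*28)=1145; twice the area = |1154| = 1154; area = 577; answer 577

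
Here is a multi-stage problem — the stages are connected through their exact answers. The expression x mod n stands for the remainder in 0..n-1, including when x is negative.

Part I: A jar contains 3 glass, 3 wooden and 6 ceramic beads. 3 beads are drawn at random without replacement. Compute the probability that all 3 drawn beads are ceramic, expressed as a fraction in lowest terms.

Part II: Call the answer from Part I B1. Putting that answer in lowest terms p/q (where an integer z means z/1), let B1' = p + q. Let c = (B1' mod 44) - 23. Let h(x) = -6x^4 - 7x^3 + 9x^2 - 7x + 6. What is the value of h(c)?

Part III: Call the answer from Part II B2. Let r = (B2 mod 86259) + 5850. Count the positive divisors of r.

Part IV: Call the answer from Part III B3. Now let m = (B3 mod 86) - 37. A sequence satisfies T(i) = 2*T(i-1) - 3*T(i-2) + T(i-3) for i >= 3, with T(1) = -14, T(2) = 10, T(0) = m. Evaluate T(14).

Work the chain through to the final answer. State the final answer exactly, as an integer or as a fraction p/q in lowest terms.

1255

Part I: total draws C(12,3) = 220; favorable C(6,3) = 20; P = 1/11; answer 1/11
Part II: B1 = 1/11; threaded value p + q = 12; c = -11; -6*(-11)^4 - 7*(-11)^3 + 9*(-11)^2 - 7*(-11)^1 + 6 = (-87846) + (9317) + (1089) + (77) + (6) = -77357; answer -77357
Part III: B2 = -77357; r = 14752; 14752 = 2^5 * 461; number of divisors = (5+1) * (1+1) = 12; answer 12
Part IV: B3 = 12; m = -25; T(3) = 2*(10) - 3*(-14) + 1*(-25) = 37; iterating: T(3)=37, T(4)=30, T(5)=-41, T(6)=-135, T(7)=-117, T(8)=130, T(9)=476, T(10)=445, T(11)=-408, T(12)=-1675, T(13)=-1681, T(14)=1255; answer 1255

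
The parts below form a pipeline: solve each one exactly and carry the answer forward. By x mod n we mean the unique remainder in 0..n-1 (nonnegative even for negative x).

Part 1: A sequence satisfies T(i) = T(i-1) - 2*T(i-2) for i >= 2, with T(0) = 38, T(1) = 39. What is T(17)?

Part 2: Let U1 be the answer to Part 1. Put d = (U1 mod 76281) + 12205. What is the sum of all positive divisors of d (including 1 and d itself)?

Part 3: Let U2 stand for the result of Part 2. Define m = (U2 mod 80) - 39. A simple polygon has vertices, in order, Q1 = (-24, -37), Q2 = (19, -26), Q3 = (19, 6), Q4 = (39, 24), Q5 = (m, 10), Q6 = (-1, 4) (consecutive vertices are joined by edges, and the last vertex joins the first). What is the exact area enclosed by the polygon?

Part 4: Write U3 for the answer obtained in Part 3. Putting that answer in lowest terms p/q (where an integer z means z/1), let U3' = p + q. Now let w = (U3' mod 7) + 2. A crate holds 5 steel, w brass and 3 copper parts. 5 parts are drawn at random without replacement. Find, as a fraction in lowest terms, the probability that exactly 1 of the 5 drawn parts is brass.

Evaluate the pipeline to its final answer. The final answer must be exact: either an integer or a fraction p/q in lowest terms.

Part 1: T(2) = 1*(39) - 2*(38) = -37; iterating: T(2)=-37, T(3)=-115, T(4)=-41, T(5)=189, T(6)=271, T(7)=-107, T(8)=-649, T(9)=-435, T(10)=863, T(11)=1733, T(12)=7, T(13)=-3459, T(14)=-3473, T(15)=3445, T(16)=10391, T(17)=3501; answer 3501
Part 2: U1 = 3501; d = 15706; 15706 = 2 * 7853; sigma = (1 + 2) * (1 + 7853) = 3 * 7854 = 23562; answer 23562
Part 3: U2 = 23562; m = 3; cross terms: (-24*-26 - 19*-37)=1327, (19*6 - 19*-26)=608, (19*24 - 39*6)=222, (39*10 - 3*24)=318, (3*4 - -1*10)=22, (-1*-37 - -24*4)=133; twice the area = |2630| = 2630; area = 1315; answer 1315
Part 4: U3 = 1315; threaded value p + q = 1316; w = 2; total draws C(10,5) = 252; favorable C(2,1)*C(8,4) = 140; P = 5/9; answer 5/9

5/9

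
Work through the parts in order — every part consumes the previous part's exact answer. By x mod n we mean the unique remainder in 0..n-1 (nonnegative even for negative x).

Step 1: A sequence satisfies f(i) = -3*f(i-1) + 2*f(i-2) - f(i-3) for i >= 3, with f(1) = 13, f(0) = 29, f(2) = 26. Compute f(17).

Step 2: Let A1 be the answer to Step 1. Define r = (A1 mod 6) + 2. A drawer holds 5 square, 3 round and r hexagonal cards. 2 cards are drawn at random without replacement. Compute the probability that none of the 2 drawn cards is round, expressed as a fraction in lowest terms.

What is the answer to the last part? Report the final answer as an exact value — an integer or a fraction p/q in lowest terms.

28/55

Step 1: f(3) = -3*(26) + 2*(13) - 1*(29) = -81; iterating: f(3)=-81, f(4)=282, f(5)=-1034, f(6)=3747, f(7)=-13591, f(8)=49301, f(9)=-178832, f(10)=648689, f(11)=-2353032, f(12)=8535306, f(13)=-30960671, f(14)=112305657, f(15)=-407373619, f(16)=1477692842, f(17)=-5360131421; answer -5360131421
Step 2: A1 = -5360131421; r = 3; total draws C(11,2) = 55; favorable C(8,2) = 28; P = 28/55; answer 28/55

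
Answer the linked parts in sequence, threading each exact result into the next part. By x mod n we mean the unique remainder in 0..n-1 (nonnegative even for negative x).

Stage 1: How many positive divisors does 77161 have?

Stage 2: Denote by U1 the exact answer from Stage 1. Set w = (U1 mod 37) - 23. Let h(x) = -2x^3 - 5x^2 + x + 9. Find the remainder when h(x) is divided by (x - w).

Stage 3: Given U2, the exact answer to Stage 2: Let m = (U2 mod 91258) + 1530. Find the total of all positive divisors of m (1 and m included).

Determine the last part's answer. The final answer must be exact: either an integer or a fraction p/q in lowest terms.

9536

Stage 1: 77161 = 7 * 73 * 151; number of divisors = (1+1) * (1+1) * (1+1) = 8; answer 8
Stage 2: U1 = 8; w = -15; remainder = value at the root: -2*(-15)^3 - 5*(-15)^2 + 1*(-15)^1 + 9 = (6750) + (-1125) + (-15) + (9) = 5619; answer 5619
Stage 3: U2 = 5619; m = 7149; 7149 = 3 * 2383; sigma = (1 + 3) * (1 + 2383) = 4 * 2384 = 9536; answer 9536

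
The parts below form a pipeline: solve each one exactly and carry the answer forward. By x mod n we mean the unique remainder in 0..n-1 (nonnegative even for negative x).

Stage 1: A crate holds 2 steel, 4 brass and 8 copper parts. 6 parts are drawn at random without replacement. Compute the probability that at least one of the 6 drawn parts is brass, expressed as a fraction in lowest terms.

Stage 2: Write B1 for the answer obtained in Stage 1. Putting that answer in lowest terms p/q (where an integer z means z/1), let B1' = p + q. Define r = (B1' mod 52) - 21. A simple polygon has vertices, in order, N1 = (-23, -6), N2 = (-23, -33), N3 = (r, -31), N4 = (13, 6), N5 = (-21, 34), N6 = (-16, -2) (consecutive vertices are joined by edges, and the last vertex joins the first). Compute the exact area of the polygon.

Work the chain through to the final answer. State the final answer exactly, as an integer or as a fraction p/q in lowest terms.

Stage 1: total draws C(14,6) = 3003; complement C(10,6) = 210; favorable 3003 - 210 = 2793; P = 133/143; answer 133/143
Stage 2: B1 = 133/143; threaded value p + q = 276; r = -5; cross terms: (-23*-33 - -23*-6)=621, (-23*-31 - -5*-33)=548, (-5*6 - 13*-31)=373, (13*34 - -21*6)=568, (-21*-2 - -16*34)=586, (-16*-6 - -23*-2)=50; twice the area = |2746| = 2746; area = 1373; answer 1373

1373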